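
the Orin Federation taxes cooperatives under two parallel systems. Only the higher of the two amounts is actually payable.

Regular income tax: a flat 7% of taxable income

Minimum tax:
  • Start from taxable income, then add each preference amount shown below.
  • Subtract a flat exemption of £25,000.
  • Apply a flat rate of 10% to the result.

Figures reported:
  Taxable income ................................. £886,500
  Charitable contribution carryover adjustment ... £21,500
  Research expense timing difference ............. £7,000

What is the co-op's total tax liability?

£89,000

Regular income tax:
  £886,500 × 7% = £62,055

Minimum tax:
  Adjusted income: £886,500 + £21,500 + £7,000 = £915,000
  Less exemption £25,000 → base £890,000
  £890,000 × 10% = £89,000

£89,000 > £62,055, so the minimum tax is the binding amount.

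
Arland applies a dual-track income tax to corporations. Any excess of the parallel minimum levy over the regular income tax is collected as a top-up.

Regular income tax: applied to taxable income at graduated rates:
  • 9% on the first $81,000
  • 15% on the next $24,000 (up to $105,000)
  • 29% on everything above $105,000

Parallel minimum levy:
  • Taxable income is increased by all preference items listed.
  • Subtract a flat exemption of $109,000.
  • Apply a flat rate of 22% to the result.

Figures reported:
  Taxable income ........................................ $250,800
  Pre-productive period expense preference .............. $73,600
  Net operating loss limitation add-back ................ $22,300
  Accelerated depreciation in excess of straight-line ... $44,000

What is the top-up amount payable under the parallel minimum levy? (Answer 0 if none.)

Regular income tax:
  $81,000 × 9% = $7,290
  $24,000 × 15% = $3,600
  $145,800 × 29% = $42,282
  → $53,172

Parallel minimum levy:
  Adjusted income: $250,800 + $73,600 + $22,300 + $44,000 = $390,700
  Less exemption $109,000 → base $281,700
  $281,700 × 22% = $61,974

Excess of parallel minimum levy over regular income tax: $61,974 − $53,172 = $8,802.

$8,802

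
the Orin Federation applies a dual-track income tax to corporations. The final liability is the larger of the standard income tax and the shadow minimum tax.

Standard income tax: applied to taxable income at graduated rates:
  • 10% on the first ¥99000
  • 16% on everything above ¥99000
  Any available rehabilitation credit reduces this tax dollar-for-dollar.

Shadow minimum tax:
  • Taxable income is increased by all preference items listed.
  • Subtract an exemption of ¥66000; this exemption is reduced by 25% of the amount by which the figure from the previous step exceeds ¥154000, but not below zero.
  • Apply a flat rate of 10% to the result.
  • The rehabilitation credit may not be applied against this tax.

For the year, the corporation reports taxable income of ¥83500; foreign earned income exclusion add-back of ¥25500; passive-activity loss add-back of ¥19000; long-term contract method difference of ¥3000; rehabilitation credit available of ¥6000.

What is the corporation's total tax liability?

¥6500

Shadow minimum tax:
  Adjusted income: ¥83500 + ¥25500 + ¥19000 + ¥3000 = ¥131000
  Exemption: ¥131000 ≤ ¥154000, so full ¥66000 applies
  Base: ¥131000 − ¥66000 = ¥65000
  ¥65000 × 10% = ¥6500

Standard income tax:
  ¥83500 × 10% = ¥8350
  Less rehabilitation credit ¥6000 → ¥2350

¥6500 > ¥2350, so the shadow minimum tax is the binding amount.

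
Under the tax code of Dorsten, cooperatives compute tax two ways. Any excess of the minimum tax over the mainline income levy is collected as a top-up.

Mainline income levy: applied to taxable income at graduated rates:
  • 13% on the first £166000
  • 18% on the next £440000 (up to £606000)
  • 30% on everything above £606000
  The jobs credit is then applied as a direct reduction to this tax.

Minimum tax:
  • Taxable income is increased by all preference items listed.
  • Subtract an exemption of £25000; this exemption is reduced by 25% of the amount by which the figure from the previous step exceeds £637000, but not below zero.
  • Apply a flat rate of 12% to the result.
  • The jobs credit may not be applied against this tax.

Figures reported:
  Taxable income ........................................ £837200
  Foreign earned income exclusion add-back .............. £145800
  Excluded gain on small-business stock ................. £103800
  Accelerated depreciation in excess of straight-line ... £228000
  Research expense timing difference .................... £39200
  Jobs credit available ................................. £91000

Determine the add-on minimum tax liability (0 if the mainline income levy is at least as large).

£83340

Mainline income levy:
  £166000 × 13% = £21580
  £440000 × 18% = £79200
  £231200 × 30% = £69360
  → £170140
  Less jobs credit £91000 → £79140

Minimum tax:
  Adjusted income: £837200 + £145800 + £103800 + £228000 + £39200 = £1354000
  Exemption: 25% × (£1354000 − £637000) = £179250 ≥ £25000, so the exemption is fully phased out
  Base: £1354000 − £0 = £1354000
  £1354000 × 12% = £162480

Excess of minimum tax over mainline income levy: £162480 − £79140 = £83340.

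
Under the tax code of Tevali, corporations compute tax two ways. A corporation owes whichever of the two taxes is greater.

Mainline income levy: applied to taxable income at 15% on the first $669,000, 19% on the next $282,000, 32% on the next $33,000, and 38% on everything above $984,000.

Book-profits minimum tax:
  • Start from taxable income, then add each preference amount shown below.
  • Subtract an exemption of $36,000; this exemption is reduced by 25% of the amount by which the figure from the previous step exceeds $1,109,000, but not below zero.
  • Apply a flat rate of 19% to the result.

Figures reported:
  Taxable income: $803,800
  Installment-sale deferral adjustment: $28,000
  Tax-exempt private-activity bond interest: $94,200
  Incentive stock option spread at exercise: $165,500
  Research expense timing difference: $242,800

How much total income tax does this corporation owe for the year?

$253,517

Mainline income levy:
  $669,000 × 15% = $100,350
  $134,800 × 19% = $25,612
  → $125,962

Book-profits minimum tax:
  Adjusted income: $803,800 + $28,000 + $94,200 + $165,500 + $242,800 = $1,334,300
  Exemption: 25% × ($1,334,300 − $1,109,000) = $56,325 ≥ $36,000, so the exemption is fully phased out
  Base: $1,334,300 − $0 = $1,334,300
  $1,334,300 × 19% = $253,517

$253,517 > $125,962, so the book-profits minimum tax is the binding amount.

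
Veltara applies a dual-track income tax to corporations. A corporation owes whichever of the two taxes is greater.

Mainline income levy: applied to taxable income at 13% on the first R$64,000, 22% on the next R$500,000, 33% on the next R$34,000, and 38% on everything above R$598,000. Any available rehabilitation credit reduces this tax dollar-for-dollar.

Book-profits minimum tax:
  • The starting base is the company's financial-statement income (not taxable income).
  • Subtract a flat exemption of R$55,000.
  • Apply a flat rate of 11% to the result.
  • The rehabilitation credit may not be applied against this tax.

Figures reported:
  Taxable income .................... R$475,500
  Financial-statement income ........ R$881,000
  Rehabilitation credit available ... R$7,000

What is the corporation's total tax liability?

R$91,850

Mainline income levy:
  R$64,000 × 13% = R$8,320
  R$411,500 × 22% = R$90,530
  → R$98,850
  Less rehabilitation credit R$7,000 → R$91,850

Book-profits minimum tax:
  Base (financial-statement income): R$881,000
  Less exemption R$55,000 → base R$826,000
  R$826,000 × 11% = R$90,860

R$91,850 > R$90,860, so the mainline income levy governs.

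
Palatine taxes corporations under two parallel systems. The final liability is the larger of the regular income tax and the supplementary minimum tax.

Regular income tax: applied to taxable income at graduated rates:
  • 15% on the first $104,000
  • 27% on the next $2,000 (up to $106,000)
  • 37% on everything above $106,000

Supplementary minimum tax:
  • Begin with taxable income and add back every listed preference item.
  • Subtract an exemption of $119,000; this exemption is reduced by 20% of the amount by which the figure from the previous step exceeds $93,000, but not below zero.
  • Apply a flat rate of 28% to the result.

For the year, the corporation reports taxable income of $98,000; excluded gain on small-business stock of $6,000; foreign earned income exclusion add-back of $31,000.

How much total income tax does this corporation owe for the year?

$14,700

Regular income tax:
  $98,000 × 15% = $14,700

Supplementary minimum tax:
  Adjusted income: $98,000 + $6,000 + $31,000 = $135,000
  Exemption: $119,000 − 20% × ($135,000 − $93,000) = $119,000 − $8,400 = $110,600
  Base: $135,000 − $110,600 = $24,400
  $24,400 × 28% = $6,832

$14,700 > $6,832, so the regular income tax governs.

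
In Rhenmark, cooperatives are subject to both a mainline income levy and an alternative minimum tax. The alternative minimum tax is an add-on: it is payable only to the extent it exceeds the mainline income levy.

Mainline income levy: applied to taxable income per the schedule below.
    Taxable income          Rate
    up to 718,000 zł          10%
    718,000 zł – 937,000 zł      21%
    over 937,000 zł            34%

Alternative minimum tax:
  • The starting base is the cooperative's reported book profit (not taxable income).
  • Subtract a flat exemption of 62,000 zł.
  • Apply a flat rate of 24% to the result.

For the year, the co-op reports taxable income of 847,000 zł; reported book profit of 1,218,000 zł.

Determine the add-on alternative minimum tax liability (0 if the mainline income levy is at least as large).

Mainline income levy:
  718,000 zł × 10% = 71,800 zł
  129,000 zł × 21% = 27,090 zł
  → 98,890 zł

Alternative minimum tax:
  Base (reported book profit): 1,218,000 zł
  Less exemption 62,000 zł → base 1,156,000 zł
  1,156,000 zł × 24% = 277,440 zł

Excess of alternative minimum tax over mainline income levy: 277,440 zł − 98,890 zł = 178,550 zł.

178,550 zł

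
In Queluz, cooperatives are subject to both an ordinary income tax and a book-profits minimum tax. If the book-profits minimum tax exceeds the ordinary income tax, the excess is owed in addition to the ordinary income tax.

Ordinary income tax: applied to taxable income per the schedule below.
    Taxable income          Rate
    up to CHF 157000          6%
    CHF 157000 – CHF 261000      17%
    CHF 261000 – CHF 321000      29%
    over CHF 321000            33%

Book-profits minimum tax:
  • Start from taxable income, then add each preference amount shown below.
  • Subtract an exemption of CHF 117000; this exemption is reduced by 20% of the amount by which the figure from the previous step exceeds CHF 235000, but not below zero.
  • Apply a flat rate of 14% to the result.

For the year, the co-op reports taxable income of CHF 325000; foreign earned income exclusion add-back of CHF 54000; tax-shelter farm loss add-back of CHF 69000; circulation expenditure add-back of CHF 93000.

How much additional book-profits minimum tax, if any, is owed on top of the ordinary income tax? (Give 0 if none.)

Book-profits minimum tax:
  Adjusted income: CHF 325000 + CHF 54000 + CHF 69000 + CHF 93000 = CHF 541000
  Exemption: CHF 117000 − 20% × (CHF 541000 − CHF 235000) = CHF 117000 − CHF 61200 = CHF 55800
  Base: CHF 541000 − CHF 55800 = CHF 485200
  CHF 485200 × 14% = CHF 67928

Ordinary income tax:
  CHF 157000 × 6% = CHF 9420
  CHF 104000 × 17% = CHF 17680
  CHF 60000 × 29% = CHF 17400
  CHF 4000 × 33% = CHF 1320
  → CHF 45820

Excess of book-profits minimum tax over ordinary income tax: CHF 67928 − CHF 45820 = CHF 22108.

CHF 22108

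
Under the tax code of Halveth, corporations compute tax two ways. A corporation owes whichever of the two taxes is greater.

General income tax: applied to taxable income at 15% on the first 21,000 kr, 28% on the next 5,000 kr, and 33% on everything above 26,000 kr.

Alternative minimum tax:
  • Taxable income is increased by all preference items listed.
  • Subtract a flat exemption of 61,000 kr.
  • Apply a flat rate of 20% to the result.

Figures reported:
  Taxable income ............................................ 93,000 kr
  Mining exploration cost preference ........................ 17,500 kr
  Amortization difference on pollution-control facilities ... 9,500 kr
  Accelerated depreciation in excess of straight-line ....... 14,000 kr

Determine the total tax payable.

General income tax:
  21,000 kr × 15% = 3,150 kr
  5,000 kr × 28% = 1,400 kr
  67,000 kr × 33% = 22,110 kr
  → 26,660 kr

Alternative minimum tax:
  Adjusted income: 93,000 kr + 17,500 kr + 9,500 kr + 14,000 kr = 134,000 kr
  Less exemption 61,000 kr → base 73,000 kr
  73,000 kr × 20% = 14,600 kr

26,660 kr > 14,600 kr, so the general income tax governs.

26,660 kr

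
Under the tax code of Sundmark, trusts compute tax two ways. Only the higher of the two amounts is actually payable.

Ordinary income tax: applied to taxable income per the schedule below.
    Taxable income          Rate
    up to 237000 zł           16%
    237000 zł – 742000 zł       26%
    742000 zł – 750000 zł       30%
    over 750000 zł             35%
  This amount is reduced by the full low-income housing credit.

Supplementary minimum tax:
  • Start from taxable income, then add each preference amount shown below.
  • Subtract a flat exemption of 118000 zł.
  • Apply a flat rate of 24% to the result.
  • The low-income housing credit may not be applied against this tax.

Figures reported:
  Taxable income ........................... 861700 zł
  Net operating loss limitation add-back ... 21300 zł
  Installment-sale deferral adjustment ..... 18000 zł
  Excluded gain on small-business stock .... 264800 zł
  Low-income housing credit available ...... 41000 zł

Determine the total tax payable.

Supplementary minimum tax:
  Adjusted income: 861700 zł + 21300 zł + 18000 zł + 264800 zł = 1165800 zł
  Less exemption 118000 zł → base 1047800 zł
  1047800 zł × 24% = 251472 zł

Ordinary income tax:
  237000 zł × 16% = 37920 zł
  505000 zł × 26% = 131300 zł
  8000 zł × 30% = 2400 zł
  111700 zł × 35% = 39095 zł
  → 210715 zł
  Less low-income housing credit 41000 zł → 169715 zł

251472 zł > 169715 zł, so the supplementary minimum tax is the binding amount.

251472 zł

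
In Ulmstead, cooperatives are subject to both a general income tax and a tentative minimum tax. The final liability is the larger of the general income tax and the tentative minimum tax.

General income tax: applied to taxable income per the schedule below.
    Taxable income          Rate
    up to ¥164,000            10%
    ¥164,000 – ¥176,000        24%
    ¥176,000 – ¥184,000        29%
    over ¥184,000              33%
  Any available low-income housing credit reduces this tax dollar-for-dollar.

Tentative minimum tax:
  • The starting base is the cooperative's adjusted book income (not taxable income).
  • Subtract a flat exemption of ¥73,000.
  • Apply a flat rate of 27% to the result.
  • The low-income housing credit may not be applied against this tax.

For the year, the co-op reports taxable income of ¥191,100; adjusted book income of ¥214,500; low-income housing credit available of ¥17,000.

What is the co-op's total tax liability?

General income tax:
  ¥164,000 × 10% = ¥16,400
  ¥12,000 × 24% = ¥2,880
  ¥8,000 × 29% = ¥2,320
  ¥7,100 × 33% = ¥2,343
  → ¥23,943
  Less low-income housing credit ¥17,000 → ¥6,943

Tentative minimum tax:
  Base (adjusted book income): ¥214,500
  Less exemption ¥73,000 → base ¥141,500
  ¥141,500 × 27% = ¥38,205

¥38,205 > ¥6,943, so the tentative minimum tax is the binding amount.

¥38,205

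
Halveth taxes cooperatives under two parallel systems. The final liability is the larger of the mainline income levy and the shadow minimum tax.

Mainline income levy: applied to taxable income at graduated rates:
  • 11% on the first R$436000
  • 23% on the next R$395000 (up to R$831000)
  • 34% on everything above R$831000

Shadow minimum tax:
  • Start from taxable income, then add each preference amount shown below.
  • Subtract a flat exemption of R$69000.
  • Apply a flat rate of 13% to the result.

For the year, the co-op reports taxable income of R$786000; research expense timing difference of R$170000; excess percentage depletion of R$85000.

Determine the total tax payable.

R$128460

Mainline income levy:
  R$436000 × 11% = R$47960
  R$350000 × 23% = R$80500
  → R$128460

Shadow minimum tax:
  Adjusted income: R$786000 + R$170000 + R$85000 = R$1041000
  Less exemption R$69000 → base R$972000
  R$972000 × 13% = R$126360

R$128460 > R$126360, so the mainline income levy governs.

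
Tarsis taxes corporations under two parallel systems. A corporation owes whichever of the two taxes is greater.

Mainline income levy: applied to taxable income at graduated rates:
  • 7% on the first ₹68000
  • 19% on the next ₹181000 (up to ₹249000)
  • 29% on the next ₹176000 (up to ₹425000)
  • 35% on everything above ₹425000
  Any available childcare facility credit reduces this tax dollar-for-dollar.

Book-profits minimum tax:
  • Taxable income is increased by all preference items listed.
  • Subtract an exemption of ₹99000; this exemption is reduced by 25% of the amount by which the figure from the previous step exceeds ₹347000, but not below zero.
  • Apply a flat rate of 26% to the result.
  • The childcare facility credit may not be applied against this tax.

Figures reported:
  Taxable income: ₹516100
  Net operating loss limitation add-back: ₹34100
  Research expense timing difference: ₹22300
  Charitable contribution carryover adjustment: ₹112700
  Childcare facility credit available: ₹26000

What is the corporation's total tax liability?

Mainline income levy:
  ₹68000 × 7% = ₹4760
  ₹181000 × 19% = ₹34390
  ₹176000 × 29% = ₹51040
  ₹91100 × 35% = ₹31885
  → ₹122075
  Less childcare facility credit ₹26000 → ₹96075

Book-profits minimum tax:
  Adjusted income: ₹516100 + ₹34100 + ₹22300 + ₹112700 = ₹685200
  Exemption: ₹99000 − 25% × (₹685200 − ₹347000) = ₹99000 − ₹84550 = ₹14450
  Base: ₹685200 − ₹14450 = ₹670750
  ₹670750 × 26% = ₹174395

₹174395 > ₹96075, so the book-profits minimum tax is the binding amount.

₹174395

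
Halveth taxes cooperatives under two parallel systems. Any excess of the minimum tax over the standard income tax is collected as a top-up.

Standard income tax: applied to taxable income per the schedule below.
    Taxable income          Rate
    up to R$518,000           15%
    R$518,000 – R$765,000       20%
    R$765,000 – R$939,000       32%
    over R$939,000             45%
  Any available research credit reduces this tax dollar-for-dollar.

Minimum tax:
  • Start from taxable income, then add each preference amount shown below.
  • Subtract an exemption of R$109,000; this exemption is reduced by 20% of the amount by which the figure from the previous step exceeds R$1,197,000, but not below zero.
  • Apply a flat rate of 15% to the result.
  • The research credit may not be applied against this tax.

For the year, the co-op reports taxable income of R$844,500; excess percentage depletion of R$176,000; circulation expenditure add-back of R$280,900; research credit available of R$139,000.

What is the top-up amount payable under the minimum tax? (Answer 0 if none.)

R$168,452

Minimum tax:
  Adjusted income: R$844,500 + R$176,000 + R$280,900 = R$1,301,400
  Exemption: R$109,000 − 20% × (R$1,301,400 − R$1,197,000) = R$109,000 − R$20,880 = R$88,120
  Base: R$1,301,400 − R$88,120 = R$1,213,280
  R$1,213,280 × 15% = R$181,992

Standard income tax:
  R$518,000 × 15% = R$77,700
  R$247,000 × 20% = R$49,400
  R$79,500 × 32% = R$25,440
  → R$152,540
  Less research credit R$139,000 → R$13,540

Excess of minimum tax over standard income tax: R$181,992 − R$13,540 = R$168,452.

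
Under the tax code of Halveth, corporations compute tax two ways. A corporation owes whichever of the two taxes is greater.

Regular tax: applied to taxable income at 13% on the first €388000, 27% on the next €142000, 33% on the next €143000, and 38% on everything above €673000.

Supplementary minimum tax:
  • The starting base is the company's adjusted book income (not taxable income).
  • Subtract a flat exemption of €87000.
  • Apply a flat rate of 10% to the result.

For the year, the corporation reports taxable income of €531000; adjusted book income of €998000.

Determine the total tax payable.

€91100

Supplementary minimum tax:
  Base (adjusted book income): €998000
  Less exemption €87000 → base €911000
  €911000 × 10% = €91100

Regular tax:
  €388000 × 13% = €50440
  €142000 × 27% = €38340
  €1000 × 33% = €330
  → €89110

€91100 > €89110, so the supplementary minimum tax is the binding amount.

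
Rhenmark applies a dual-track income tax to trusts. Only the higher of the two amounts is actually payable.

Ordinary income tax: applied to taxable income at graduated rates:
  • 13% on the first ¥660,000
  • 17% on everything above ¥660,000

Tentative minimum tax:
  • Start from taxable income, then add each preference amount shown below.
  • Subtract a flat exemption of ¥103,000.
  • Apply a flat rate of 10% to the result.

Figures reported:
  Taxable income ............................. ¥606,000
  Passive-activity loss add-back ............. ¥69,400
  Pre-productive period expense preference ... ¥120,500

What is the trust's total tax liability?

¥78,780

Tentative minimum tax:
  Adjusted income: ¥606,000 + ¥69,400 + ¥120,500 = ¥795,900
  Less exemption ¥103,000 → base ¥692,900
  ¥692,900 × 10% = ¥69,290

Ordinary income tax:
  ¥606,000 × 13% = ¥78,780

¥78,780 > ¥69,290, so the ordinary income tax governs.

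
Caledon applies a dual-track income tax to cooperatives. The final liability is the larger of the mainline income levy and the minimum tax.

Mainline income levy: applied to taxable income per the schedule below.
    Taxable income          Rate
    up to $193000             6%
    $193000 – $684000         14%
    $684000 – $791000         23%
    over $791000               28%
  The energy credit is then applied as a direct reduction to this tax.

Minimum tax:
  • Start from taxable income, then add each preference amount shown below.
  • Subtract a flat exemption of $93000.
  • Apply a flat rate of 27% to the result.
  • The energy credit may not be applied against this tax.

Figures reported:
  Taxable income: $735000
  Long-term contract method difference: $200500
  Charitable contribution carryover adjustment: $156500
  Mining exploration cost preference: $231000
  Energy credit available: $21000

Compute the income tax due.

$332100

Minimum tax:
  Adjusted income: $735000 + $200500 + $156500 + $231000 = $1323000
  Less exemption $93000 → base $1230000
  $1230000 × 27% = $332100

Mainline income levy:
  $193000 × 6% = $11580
  $491000 × 14% = $68740
  $51000 × 23% = $11730
  → $92050
  Less energy credit $21000 → $71050

$332100 > $71050, so the minimum tax is the binding amount.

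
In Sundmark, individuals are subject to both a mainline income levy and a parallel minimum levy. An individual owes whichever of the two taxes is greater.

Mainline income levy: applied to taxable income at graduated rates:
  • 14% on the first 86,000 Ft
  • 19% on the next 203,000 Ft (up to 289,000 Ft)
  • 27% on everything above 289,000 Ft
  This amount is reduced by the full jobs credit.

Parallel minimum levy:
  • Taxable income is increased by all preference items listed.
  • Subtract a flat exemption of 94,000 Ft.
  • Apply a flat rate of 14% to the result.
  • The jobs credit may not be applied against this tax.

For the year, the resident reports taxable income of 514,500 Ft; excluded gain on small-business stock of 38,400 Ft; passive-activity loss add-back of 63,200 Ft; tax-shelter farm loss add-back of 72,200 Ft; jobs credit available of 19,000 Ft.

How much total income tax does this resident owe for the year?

Parallel minimum levy:
  Adjusted income: 514,500 Ft + 38,400 Ft + 63,200 Ft + 72,200 Ft = 688,300 Ft
  Less exemption 94,000 Ft → base 594,300 Ft
  594,300 Ft × 14% = 83,202 Ft

Mainline income levy:
  86,000 Ft × 14% = 12,040 Ft
  203,000 Ft × 19% = 38,570 Ft
  225,500 Ft × 27% = 60,885 Ft
  → 111,495 Ft
  Less jobs credit 19,000 Ft → 92,495 Ft

92,495 Ft > 83,202 Ft, so the mainline income levy governs.

92,495 Ft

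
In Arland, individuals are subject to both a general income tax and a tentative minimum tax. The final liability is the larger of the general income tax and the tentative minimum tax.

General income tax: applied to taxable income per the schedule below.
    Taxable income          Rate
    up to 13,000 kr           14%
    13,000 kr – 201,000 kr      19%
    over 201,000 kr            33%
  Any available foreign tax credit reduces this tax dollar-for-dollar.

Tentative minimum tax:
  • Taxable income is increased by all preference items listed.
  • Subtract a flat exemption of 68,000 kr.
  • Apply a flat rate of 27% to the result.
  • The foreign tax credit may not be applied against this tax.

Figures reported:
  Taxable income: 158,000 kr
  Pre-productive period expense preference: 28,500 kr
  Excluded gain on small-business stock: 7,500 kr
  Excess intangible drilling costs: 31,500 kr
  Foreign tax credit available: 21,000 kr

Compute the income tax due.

42,525 kr

General income tax:
  13,000 kr × 14% = 1,820 kr
  145,000 kr × 19% = 27,550 kr
  → 29,370 kr
  Less foreign tax credit 21,000 kr → 8,370 kr

Tentative minimum tax:
  Adjusted income: 158,000 kr + 28,500 kr + 7,500 kr + 31,500 kr = 225,500 kr
  Less exemption 68,000 kr → base 157,500 kr
  157,500 kr × 27% = 42,525 kr

42,525 kr > 8,370 kr, so the tentative minimum tax is the binding amount.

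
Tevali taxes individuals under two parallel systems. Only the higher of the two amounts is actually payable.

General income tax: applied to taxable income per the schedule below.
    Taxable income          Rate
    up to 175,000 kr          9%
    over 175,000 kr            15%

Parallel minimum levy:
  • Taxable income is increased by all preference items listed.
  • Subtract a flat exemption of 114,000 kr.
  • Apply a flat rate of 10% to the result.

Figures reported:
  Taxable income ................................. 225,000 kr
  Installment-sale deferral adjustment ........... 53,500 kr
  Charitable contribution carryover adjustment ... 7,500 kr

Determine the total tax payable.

Parallel minimum levy:
  Adjusted income: 225,000 kr + 53,500 kr + 7,500 kr = 286,000 kr
  Less exemption 114,000 kr → base 172,000 kr
  172,000 kr × 10% = 17,200 kr

General income tax:
  175,000 kr × 9% = 15,750 kr
  50,000 kr × 15% = 7,500 kr
  → 23,250 kr

23,250 kr > 17,200 kr, so the general income tax governs.

23,250 kr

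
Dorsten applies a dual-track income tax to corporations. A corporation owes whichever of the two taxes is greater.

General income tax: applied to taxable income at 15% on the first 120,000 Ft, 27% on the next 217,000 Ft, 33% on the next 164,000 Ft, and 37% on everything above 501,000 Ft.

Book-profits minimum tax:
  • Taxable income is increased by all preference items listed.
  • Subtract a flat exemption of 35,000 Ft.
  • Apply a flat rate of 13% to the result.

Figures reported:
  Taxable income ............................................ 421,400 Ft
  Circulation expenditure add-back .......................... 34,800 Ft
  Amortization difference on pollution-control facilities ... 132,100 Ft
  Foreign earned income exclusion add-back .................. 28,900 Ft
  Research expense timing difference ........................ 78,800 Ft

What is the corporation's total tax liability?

General income tax:
  120,000 Ft × 15% = 18,000 Ft
  217,000 Ft × 27% = 58,590 Ft
  84,400 Ft × 33% = 27,852 Ft
  → 104,442 Ft

Book-profits minimum tax:
  Adjusted income: 421,400 Ft + 34,800 Ft + 132,100 Ft + 28,900 Ft + 78,800 Ft = 696,000 Ft
  Less exemption 35,000 Ft → base 661,000 Ft
  661,000 Ft × 13% = 85,930 Ft

104,442 Ft > 85,930 Ft, so the general income tax governs.

104,442 Ft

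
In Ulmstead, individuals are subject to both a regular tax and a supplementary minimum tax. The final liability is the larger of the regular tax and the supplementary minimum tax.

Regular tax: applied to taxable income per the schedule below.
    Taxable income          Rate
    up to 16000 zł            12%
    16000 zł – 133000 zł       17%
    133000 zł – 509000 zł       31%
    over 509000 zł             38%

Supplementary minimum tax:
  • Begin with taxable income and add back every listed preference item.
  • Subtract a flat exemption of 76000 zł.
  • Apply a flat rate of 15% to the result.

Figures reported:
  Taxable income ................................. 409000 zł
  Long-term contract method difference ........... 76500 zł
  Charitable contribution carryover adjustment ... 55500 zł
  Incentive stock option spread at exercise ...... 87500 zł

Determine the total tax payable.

Regular tax:
  16000 zł × 12% = 1920 zł
  117000 zł × 17% = 19890 zł
  276000 zł × 31% = 85560 zł
  → 107370 zł

Supplementary minimum tax:
  Adjusted income: 409000 zł + 76500 zł + 55500 zł + 87500 zł = 628500 zł
  Less exemption 76000 zł → base 552500 zł
  552500 zł × 15% = 82875 zł

107370 zł > 82875 zł, so the regular tax governs.

107370 zł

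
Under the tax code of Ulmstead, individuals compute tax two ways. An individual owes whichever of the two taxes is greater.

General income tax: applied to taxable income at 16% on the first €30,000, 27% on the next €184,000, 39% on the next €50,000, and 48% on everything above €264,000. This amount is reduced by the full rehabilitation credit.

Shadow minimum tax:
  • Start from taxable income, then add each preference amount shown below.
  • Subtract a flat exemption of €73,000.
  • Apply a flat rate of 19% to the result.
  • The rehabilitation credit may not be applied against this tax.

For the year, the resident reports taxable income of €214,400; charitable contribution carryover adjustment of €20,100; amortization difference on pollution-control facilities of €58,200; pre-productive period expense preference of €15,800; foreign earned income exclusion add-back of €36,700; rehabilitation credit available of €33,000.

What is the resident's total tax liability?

€51,718

Shadow minimum tax:
  Adjusted income: €214,400 + €20,100 + €58,200 + €15,800 + €36,700 = €345,200
  Less exemption €73,000 → base €272,200
  €272,200 × 19% = €51,718

General income tax:
  €30,000 × 16% = €4,800
  €184,000 × 27% = €49,680
  €400 × 39% = €156
  → €54,636
  Less rehabilitation credit €33,000 → €21,636

€51,718 > €21,636, so the shadow minimum tax is the binding amount.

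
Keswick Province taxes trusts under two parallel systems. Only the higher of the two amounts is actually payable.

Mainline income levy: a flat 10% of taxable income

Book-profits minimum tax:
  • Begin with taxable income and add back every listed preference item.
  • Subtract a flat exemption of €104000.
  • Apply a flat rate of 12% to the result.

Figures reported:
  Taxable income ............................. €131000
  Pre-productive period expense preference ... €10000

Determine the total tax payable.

Mainline income levy:
  €131000 × 10% = €13100

Book-profits minimum tax:
  Adjusted income: €131000 + €10000 = €141000
  Less exemption €104000 → base €37000
  €37000 × 12% = €4440

€13100 > €4440, so the mainline income levy governs.

€13100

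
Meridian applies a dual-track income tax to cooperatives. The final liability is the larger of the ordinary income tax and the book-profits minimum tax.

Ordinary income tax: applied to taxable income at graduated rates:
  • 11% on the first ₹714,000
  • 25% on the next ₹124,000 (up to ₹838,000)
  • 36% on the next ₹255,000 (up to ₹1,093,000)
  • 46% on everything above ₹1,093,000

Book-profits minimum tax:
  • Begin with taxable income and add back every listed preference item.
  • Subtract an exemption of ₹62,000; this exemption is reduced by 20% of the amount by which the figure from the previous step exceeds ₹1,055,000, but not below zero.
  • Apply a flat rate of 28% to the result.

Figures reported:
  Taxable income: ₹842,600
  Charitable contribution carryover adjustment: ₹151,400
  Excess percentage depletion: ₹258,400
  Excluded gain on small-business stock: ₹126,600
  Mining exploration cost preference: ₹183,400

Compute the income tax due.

₹437,472

Book-profits minimum tax:
  Adjusted income: ₹842,600 + ₹151,400 + ₹258,400 + ₹126,600 + ₹183,400 = ₹1,562,400
  Exemption: 20% × (₹1,562,400 − ₹1,055,000) = ₹101,480 ≥ ₹62,000, so the exemption is fully phased out
  Base: ₹1,562,400 − ₹0 = ₹1,562,400
  ₹1,562,400 × 28% = ₹437,472

Ordinary income tax:
  ₹714,000 × 11% = ₹78,540
  ₹124,000 × 25% = ₹31,000
  ₹4,600 × 36% = ₹1,656
  → ₹111,196

₹437,472 > ₹111,196, so the book-profits minimum tax is the binding amount.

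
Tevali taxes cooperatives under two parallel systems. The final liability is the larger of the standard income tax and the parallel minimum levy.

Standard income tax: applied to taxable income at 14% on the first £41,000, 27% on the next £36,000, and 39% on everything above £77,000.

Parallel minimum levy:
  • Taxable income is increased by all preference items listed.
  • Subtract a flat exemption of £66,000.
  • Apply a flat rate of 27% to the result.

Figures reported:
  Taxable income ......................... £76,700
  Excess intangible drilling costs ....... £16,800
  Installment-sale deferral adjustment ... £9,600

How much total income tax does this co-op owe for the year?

Parallel minimum levy:
  Adjusted income: £76,700 + £16,800 + £9,600 = £103,100
  Less exemption £66,000 → base £37,100
  £37,100 × 27% = £10,017

Standard income tax:
  £41,000 × 14% = £5,740
  £35,700 × 27% = £9,639
  → £15,379

£15,379 > £10,017, so the standard income tax governs.

£15,379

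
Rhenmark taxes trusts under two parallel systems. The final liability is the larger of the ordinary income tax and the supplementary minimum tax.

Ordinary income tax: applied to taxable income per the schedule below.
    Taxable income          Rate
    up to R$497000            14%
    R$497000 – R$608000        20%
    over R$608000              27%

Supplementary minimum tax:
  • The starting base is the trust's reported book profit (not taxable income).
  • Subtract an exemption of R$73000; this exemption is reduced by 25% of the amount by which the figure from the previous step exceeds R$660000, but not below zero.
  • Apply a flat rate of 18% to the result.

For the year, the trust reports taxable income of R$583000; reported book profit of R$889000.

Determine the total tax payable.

R$157185

Ordinary income tax:
  R$497000 × 14% = R$69580
  R$86000 × 20% = R$17200
  → R$86780

Supplementary minimum tax:
  Base (reported book profit): R$889000
  Exemption: R$73000 − 25% × (R$889000 − R$660000) = R$73000 − R$57250 = R$15750
  Base: R$889000 − R$15750 = R$873250
  R$873250 × 18% = R$157185

R$157185 > R$86780, so the supplementary minimum tax is the binding amount.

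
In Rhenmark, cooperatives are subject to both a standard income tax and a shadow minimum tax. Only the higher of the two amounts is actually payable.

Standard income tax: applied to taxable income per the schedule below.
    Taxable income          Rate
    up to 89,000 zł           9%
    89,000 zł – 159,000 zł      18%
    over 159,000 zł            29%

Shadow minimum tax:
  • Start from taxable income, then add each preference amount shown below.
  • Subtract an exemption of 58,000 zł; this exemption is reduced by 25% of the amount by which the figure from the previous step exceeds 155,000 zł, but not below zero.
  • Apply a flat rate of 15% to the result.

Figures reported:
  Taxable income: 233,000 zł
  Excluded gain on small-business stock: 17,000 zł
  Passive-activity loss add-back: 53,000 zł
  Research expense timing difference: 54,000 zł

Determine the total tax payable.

52,425 zł

Shadow minimum tax:
  Adjusted income: 233,000 zł + 17,000 zł + 53,000 zł + 54,000 zł = 357,000 zł
  Exemption: 58,000 zł − 25% × (357,000 zł − 155,000 zł) = 58,000 zł − 50,500 zł = 7,500 zł
  Base: 357,000 zł − 7,500 zł = 349,500 zł
  349,500 zł × 15% = 52,425 zł

Standard income tax:
  89,000 zł × 9% = 8,010 zł
  70,000 zł × 18% = 12,600 zł
  74,000 zł × 29% = 21,460 zł
  → 42,070 zł

52,425 zł > 42,070 zł, so the shadow minimum tax is the binding amount.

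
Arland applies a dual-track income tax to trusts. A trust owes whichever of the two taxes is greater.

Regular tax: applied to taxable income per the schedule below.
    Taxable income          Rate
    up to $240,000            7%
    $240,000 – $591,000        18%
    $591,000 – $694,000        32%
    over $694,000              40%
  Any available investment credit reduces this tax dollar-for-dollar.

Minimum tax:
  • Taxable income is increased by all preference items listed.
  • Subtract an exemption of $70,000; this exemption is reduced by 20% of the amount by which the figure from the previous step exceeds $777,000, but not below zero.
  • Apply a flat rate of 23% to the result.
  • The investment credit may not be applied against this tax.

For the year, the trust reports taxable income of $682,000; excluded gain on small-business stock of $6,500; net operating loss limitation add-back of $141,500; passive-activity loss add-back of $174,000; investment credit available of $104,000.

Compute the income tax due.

Regular tax:
  $240,000 × 7% = $16,800
  $351,000 × 18% = $63,180
  $91,000 × 32% = $29,120
  → $109,100
  Less investment credit $104,000 → $5,100

Minimum tax:
  Adjusted income: $682,000 + $6,500 + $141,500 + $174,000 = $1,004,000
  Exemption: $70,000 − 20% × ($1,004,000 − $777,000) = $70,000 − $45,400 = $24,600
  Base: $1,004,000 − $24,600 = $979,400
  $979,400 × 23% = $225,262

$225,262 > $5,100, so the minimum tax is the binding amount.

$225,262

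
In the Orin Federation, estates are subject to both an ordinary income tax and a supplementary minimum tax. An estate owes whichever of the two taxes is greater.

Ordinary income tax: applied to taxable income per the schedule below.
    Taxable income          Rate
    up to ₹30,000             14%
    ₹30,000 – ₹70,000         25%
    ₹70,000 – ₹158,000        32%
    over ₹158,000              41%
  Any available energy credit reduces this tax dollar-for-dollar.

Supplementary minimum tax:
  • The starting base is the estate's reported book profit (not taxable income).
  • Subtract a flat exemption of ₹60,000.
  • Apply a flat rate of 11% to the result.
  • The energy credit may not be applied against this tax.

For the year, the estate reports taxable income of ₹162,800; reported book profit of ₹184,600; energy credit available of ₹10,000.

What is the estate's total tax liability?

₹34,328

Ordinary income tax:
  ₹30,000 × 14% = ₹4,200
  ₹40,000 × 25% = ₹10,000
  ₹88,000 × 32% = ₹28,160
  ₹4,800 × 41% = ₹1,968
  → ₹44,328
  Less energy credit ₹10,000 → ₹34,328

Supplementary minimum tax:
  Base (reported book profit): ₹184,600
  Less exemption ₹60,000 → base ₹124,600
  ₹124,600 × 11% = ₹13,706

₹34,328 > ₹13,706, so the ordinary income tax governs.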